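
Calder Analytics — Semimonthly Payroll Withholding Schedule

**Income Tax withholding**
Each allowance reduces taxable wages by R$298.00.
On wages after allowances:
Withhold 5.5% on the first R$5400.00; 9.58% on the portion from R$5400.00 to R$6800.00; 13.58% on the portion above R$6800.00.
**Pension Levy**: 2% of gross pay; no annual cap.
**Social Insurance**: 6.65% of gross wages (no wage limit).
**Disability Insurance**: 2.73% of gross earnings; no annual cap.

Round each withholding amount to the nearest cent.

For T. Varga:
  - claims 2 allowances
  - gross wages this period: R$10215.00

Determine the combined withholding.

R$1976.41

Income Tax: taxable = R$10215.00 − 2×R$298.00 = R$9619.00
  R$431.12 + 13.58% × (R$9619.00 − R$6800.00) = R$431.12 + 13.58% × R$2819.00 = R$813.94
Pension Levy: 2% × R$10215.00 = R$204.30
Social Insurance: 6.65% × R$10215.00 = R$679.30
Disability Insurance: 2.73% × R$10215.00 = R$278.87
Total: R$813.94 + R$204.30 + R$679.30 + R$278.87 = R$1976.41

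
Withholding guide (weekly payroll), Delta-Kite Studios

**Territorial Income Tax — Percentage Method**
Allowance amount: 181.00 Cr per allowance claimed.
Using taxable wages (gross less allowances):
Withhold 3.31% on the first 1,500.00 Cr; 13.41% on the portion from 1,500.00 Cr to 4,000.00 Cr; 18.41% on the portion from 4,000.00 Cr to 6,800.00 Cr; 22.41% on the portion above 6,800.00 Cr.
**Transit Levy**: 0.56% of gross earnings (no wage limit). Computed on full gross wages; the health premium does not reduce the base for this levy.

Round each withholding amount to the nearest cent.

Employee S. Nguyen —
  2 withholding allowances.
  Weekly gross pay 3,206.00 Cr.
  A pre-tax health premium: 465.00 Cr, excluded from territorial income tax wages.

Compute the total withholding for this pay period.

185.47 Cr

Territorial Income Tax: taxable = 3,206.00 Cr − 465.00 Cr − 2×181.00 Cr = 2,379.00 Cr
  49.65 Cr + 13.41% × (2,379.00 Cr − 1,500.00 Cr) = 49.65 Cr + 13.41% × 879.00 Cr = 167.52 Cr
Transit Levy: 0.56% × 3,206.00 Cr = 17.95 Cr
Total: 167.52 Cr + 17.95 Cr = 185.47 Cr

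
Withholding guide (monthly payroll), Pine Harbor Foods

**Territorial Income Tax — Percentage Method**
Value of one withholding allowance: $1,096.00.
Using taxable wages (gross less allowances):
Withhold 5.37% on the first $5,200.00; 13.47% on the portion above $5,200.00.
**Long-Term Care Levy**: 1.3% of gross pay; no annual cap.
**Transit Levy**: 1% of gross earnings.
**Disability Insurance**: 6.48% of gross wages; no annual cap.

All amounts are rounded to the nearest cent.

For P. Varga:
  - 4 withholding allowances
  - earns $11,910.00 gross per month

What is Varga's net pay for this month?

Territorial Income Tax: taxable = $11,910.00 − 4×$1,096.00 = $7,526.00
  $279.24 + 13.47% × ($7,526.00 − $5,200.00) = $279.24 + 13.47% × $2,326.00 = $592.55
Long-Term Care Levy: 1.3% × $11,910.00 = $154.83
Transit Levy: 1% × $11,910.00 = $119.10
Disability Insurance: 6.48% × $11,910.00 = $771.77
Total withheld: $592.55 + $154.83 + $119.10 + $771.77 = $1,638.25
Net pay: $11,910.00 − $1,638.25 = $10,271.75

$10,271.75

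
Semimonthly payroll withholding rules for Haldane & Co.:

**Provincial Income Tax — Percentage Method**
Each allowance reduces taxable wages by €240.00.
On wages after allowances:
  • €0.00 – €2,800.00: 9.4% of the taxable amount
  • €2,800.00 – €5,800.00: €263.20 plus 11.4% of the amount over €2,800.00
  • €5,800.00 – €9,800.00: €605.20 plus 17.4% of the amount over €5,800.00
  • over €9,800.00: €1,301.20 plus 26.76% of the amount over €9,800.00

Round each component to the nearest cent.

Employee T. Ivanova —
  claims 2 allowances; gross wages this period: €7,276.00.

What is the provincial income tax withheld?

€778.50

Provincial Income Tax: taxable = €7,276.00 − 2×€240.00 = €6,796.00
  €605.20 + 17.4% × (€6,796.00 − €5,800.00) = €605.20 + 17.4% × €996.00 = €778.50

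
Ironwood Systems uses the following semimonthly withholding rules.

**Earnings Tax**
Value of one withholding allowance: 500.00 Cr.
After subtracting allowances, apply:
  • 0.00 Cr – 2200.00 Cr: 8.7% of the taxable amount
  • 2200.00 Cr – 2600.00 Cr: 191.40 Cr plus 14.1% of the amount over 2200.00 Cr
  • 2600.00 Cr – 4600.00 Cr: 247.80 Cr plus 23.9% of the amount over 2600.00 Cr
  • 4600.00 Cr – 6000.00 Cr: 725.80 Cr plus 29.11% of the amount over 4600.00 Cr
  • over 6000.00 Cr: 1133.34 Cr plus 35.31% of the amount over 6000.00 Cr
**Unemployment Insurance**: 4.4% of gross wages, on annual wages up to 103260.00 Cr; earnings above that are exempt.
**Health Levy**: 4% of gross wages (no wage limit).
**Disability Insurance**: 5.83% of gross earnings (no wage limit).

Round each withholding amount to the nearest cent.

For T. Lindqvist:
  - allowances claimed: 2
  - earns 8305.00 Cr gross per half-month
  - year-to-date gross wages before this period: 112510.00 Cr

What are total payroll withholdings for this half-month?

2410.52 Cr

Earnings Tax: taxable = 8305.00 Cr − 2×500.00 Cr = 7305.00 Cr
  1133.34 Cr + 35.31% × (7305.00 Cr − 6000.00 Cr) = 1133.34 Cr + 35.31% × 1305.00 Cr = 1594.14 Cr
Unemployment Insurance: YTD 112510.00 Cr ≥ cap 103260.00 Cr → 0.00 Cr
Health Levy: 4% × 8305.00 Cr = 332.20 Cr
Disability Insurance: 5.83% × 8305.00 Cr = 484.18 Cr
Total: 1594.14 Cr + 0.00 Cr + 332.20 Cr + 484.18 Cr = 2410.52 Cr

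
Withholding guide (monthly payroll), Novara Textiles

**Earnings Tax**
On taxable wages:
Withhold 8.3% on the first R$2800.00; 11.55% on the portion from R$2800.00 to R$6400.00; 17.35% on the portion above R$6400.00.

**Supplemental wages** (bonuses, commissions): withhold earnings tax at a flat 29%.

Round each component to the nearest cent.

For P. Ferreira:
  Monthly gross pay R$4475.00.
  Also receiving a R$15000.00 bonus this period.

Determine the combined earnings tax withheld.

R$4775.86

Earnings Tax: taxable = R$4475.00
  R$232.40 + 11.55% × (R$4475.00 − R$2800.00) = R$232.40 + 11.55% × R$1675.00 = R$425.86
Supplemental (29% flat on bonus): 29% × R$15000.00 = R$4350.00
Total earnings tax: R$425.86 + R$4350.00 = R$4775.86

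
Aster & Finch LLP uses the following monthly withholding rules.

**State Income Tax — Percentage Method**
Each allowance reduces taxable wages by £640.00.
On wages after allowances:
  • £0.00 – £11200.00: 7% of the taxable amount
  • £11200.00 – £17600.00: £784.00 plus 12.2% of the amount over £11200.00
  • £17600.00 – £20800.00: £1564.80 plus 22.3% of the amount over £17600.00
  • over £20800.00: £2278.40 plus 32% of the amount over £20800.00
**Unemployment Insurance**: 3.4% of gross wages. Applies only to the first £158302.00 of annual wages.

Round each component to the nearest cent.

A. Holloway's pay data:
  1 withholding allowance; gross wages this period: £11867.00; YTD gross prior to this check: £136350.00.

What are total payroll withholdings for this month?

State Income Tax: taxable = £11867.00 − 1×£640.00 = £11227.00
  £784.00 + 12.2% × (£11227.00 − £11200.00) = £784.00 + 12.2% × £27.00 = £787.29
Unemployment Insurance: 3.4% × £11867.00 = £403.48
Total: £787.29 + £403.48 = £1190.77

£1190.77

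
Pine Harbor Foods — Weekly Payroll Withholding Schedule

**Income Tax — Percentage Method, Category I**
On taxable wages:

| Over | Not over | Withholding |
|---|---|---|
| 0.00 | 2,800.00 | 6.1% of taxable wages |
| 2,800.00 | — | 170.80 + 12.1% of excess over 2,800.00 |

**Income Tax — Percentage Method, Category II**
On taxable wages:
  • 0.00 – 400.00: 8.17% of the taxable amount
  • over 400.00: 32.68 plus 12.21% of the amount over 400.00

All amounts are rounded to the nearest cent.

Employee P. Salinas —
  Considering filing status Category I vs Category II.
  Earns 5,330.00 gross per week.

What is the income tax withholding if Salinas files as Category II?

Income Tax (Category II): taxable = 5,330.00
  32.68 + 12.21% × (5,330.00 − 400.00) = 32.68 + 12.21% × 4,930.00 = 634.63

634.63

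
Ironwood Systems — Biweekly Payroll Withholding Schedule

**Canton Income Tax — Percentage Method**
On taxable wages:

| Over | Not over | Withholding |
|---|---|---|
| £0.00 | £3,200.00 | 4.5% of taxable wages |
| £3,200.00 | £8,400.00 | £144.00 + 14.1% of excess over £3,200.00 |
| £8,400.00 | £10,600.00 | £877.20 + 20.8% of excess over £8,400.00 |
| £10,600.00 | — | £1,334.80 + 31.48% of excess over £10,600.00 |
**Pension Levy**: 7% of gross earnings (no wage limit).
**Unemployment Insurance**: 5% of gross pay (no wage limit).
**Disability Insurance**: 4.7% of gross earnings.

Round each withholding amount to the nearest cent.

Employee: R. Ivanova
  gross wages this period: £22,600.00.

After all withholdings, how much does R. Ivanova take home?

£13,713.40

Canton Income Tax: taxable = £22,600.00
  £1,334.80 + 31.48% × (£22,600.00 − £10,600.00) = £1,334.80 + 31.48% × £12,000.00 = £5,112.40
Pension Levy: 7% × £22,600.00 = £1,582.00
Unemployment Insurance: 5% × £22,600.00 = £1,130.00
Disability Insurance: 4.7% × £22,600.00 = £1,062.20
Total withheld: £5,112.40 + £1,582.00 + £1,130.00 + £1,062.20 = £8,886.60
Net pay: £22,600.00 − £8,886.60 = £13,713.40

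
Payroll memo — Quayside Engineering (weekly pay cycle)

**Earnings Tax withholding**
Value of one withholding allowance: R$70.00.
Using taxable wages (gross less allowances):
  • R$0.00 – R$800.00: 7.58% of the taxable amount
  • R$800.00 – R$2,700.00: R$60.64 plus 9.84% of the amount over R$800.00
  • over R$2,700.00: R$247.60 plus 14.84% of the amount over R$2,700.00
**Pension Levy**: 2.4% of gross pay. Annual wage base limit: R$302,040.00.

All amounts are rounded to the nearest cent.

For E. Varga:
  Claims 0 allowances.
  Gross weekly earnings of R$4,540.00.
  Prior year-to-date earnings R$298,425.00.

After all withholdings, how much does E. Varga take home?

Earnings Tax: taxable = R$4,540.00
  R$247.60 + 14.84% × (R$4,540.00 − R$2,700.00) = R$247.60 + 14.84% × R$1,840.00 = R$520.66
Pension Levy: cap R$302,040.00 − YTD R$298,425.00 = R$3,615.00 subject; 2.4% × R$3,615.00 = R$86.76
Total withheld: R$520.66 + R$86.76 = R$607.42
Net pay: R$4,540.00 − R$607.42 = R$3,932.58

R$3,932.58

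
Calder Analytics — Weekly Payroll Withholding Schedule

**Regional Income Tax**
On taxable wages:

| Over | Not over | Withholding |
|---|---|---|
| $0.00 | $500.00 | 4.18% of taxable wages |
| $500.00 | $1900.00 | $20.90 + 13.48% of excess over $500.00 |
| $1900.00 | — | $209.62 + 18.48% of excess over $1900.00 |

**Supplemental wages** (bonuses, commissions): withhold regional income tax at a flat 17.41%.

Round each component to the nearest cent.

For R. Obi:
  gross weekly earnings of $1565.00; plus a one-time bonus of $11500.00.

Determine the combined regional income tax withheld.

$2166.61

Regional Income Tax: taxable = $1565.00
  $20.90 + 13.48% × ($1565.00 − $500.00) = $20.90 + 13.48% × $1065.00 = $164.46
Supplemental (17.41% flat on bonus): 17.41% × $11500.00 = $2002.15
Total regional income tax: $164.46 + $2002.15 = $2166.61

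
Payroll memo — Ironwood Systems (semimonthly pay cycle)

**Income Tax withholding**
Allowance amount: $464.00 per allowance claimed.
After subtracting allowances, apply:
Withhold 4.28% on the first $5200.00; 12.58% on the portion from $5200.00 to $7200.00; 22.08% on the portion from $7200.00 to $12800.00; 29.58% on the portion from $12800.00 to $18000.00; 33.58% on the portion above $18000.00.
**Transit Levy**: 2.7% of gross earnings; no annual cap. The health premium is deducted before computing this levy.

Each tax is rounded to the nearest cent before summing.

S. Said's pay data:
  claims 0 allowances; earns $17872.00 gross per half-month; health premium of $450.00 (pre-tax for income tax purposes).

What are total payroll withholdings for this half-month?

Income Tax: taxable = $17872.00 − $450.00 = $17422.00
  $1710.64 + 29.58% × ($17422.00 − $12800.00) = $1710.64 + 29.58% × $4622.00 = $3077.83
Transit Levy: 2.7% × $17422.00 = $470.39
Total: $3077.83 + $470.39 = $3548.22

$3548.22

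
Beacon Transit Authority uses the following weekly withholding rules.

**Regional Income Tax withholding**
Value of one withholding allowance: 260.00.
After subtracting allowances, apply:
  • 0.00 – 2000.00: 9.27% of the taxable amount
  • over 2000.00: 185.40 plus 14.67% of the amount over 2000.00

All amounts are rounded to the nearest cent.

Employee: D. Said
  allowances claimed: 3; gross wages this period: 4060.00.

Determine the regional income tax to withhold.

Regional Income Tax: taxable = 4060.00 − 3×260.00 = 3280.00
  185.40 + 14.67% × (3280.00 − 2000.00) = 185.40 + 14.67% × 1280.00 = 373.18

373.18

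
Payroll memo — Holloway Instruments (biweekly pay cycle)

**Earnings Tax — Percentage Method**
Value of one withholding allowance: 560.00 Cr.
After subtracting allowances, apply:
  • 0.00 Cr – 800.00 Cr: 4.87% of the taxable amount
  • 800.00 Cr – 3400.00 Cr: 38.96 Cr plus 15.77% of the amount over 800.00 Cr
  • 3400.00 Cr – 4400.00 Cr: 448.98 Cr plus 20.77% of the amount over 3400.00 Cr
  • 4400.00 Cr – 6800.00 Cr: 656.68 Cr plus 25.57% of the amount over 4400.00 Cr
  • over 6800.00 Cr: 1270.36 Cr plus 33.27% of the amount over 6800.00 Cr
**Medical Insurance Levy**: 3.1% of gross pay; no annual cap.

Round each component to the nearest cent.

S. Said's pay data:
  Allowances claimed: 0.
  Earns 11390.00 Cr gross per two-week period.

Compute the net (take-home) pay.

Earnings Tax: taxable = 11390.00 Cr
  1270.36 Cr + 33.27% × (11390.00 Cr − 6800.00 Cr) = 1270.36 Cr + 33.27% × 4590.00 Cr = 2797.45 Cr
Medical Insurance Levy: 3.1% × 11390.00 Cr = 353.09 Cr
Total withheld: 2797.45 Cr + 353.09 Cr = 3150.54 Cr
Net pay: 11390.00 Cr − 3150.54 Cr = 8239.46 Cr

8239.46 Cr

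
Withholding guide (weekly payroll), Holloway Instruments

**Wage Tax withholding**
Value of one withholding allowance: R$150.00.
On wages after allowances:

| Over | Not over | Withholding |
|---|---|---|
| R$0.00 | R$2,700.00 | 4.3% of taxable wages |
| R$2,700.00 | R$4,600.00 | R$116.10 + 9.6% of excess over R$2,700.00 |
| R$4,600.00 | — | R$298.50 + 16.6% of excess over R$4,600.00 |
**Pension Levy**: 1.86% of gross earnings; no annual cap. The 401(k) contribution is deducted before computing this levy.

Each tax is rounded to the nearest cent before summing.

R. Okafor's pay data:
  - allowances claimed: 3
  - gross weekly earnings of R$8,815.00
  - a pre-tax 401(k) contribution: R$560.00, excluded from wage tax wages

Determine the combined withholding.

Wage Tax: taxable = R$8,815.00 − R$560.00 − 3×R$150.00 = R$7,805.00
  R$298.50 + 16.6% × (R$7,805.00 − R$4,600.00) = R$298.50 + 16.6% × R$3,205.00 = R$830.53
Pension Levy: 1.86% × R$8,255.00 = R$153.54
Total: R$830.53 + R$153.54 = R$984.07

R$984.07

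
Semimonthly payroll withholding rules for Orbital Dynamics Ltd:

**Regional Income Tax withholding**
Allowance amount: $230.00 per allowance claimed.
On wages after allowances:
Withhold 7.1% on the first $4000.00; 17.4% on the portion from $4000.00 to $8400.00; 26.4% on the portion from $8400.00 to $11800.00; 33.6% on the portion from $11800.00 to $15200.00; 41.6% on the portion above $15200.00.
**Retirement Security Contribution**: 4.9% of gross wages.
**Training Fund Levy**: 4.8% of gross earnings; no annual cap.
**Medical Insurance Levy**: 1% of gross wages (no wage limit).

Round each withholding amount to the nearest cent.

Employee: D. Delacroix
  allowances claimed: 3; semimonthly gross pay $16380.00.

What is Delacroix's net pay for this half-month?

Regional Income Tax: taxable = $16380.00 − 3×$230.00 = $15690.00
  $3089.60 + 41.6% × ($15690.00 − $15200.00) = $3089.60 + 41.6% × $490.00 = $3293.44
Retirement Security Contribution: 4.9% × $16380.00 = $802.62
Training Fund Levy: 4.8% × $16380.00 = $786.24
Medical Insurance Levy: 1% × $16380.00 = $163.80
Total withheld: $3293.44 + $802.62 + $786.24 + $163.80 = $5046.10
Net pay: $16380.00 − $5046.10 = $11333.90

$11333.90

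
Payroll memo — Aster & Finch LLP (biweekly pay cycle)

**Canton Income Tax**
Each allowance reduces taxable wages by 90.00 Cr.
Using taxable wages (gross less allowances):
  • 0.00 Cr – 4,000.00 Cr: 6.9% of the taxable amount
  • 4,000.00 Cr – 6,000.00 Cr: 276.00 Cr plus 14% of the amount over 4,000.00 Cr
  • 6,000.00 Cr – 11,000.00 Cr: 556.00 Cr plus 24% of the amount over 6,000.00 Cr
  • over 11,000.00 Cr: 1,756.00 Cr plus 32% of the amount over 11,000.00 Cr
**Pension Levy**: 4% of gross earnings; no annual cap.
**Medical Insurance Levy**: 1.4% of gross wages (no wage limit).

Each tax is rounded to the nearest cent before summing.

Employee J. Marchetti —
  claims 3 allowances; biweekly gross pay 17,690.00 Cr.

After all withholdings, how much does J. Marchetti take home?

Canton Income Tax: taxable = 17,690.00 Cr − 3×90.00 Cr = 17,420.00 Cr
  1,756.00 Cr + 32% × (17,420.00 Cr − 11,000.00 Cr) = 1,756.00 Cr + 32% × 6,420.00 Cr = 3,810.40 Cr
Pension Levy: 4% × 17,690.00 Cr = 707.60 Cr
Medical Insurance Levy: 1.4% × 17,690.00 Cr = 247.66 Cr
Total withheld: 3,810.40 Cr + 707.60 Cr + 247.66 Cr = 4,765.66 Cr
Net pay: 17,690.00 Cr − 4,765.66 Cr = 12,924.34 Cr

12,924.34 Cr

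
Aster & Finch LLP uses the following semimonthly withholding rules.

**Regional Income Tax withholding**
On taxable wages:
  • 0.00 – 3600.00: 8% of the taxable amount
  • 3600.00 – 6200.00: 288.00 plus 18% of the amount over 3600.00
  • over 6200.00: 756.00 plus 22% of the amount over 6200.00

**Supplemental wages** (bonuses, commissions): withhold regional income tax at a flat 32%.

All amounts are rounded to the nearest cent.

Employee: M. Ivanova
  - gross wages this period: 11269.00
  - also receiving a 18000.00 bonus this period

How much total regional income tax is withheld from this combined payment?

Regional Income Tax: taxable = 11269.00
  756.00 + 22% × (11269.00 − 6200.00) = 756.00 + 22% × 5069.00 = 1871.18
Supplemental (32% flat on bonus): 32% × 18000.00 = 5760.00
Total regional income tax: 1871.18 + 5760.00 = 7631.18

7631.18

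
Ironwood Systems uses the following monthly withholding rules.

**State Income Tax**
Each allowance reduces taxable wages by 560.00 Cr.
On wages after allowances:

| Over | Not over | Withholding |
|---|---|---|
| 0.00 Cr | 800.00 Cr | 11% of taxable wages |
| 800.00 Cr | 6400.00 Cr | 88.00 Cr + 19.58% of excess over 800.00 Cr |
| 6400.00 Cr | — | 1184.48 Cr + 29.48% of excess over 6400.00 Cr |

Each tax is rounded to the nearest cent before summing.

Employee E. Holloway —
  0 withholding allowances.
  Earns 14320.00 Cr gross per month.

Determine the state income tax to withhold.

3519.30 Cr

State Income Tax: taxable = 14320.00 Cr
  1184.48 Cr + 29.48% × (14320.00 Cr − 6400.00 Cr) = 1184.48 Cr + 29.48% × 7920.00 Cr = 3519.30 Cr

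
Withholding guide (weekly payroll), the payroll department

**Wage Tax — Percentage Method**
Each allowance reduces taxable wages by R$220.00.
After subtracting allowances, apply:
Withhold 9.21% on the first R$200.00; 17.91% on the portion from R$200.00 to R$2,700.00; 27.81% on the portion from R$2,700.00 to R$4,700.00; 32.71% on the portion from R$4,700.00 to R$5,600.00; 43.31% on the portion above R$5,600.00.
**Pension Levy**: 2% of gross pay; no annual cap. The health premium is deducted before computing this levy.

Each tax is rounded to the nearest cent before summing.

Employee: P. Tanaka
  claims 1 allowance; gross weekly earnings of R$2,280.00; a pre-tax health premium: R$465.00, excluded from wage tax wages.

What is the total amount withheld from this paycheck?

R$304.56

Wage Tax: taxable = R$2,280.00 − R$465.00 − 1×R$220.00 = R$1,595.00
  R$18.42 + 17.91% × (R$1,595.00 − R$200.00) = R$18.42 + 17.91% × R$1,395.00 = R$268.26
Pension Levy: 2% × R$1,815.00 = R$36.30
Total: R$268.26 + R$36.30 = R$304.56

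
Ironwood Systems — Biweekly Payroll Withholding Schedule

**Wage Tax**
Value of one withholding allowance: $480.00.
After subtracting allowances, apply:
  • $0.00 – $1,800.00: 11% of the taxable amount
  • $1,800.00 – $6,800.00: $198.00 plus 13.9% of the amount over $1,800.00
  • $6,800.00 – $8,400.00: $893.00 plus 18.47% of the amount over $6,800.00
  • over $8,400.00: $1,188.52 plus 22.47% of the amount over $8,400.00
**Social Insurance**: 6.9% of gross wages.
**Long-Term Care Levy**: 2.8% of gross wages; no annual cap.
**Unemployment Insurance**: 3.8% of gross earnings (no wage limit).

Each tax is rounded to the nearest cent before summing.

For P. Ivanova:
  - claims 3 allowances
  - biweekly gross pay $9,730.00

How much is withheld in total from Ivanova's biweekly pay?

Wage Tax: taxable = $9,730.00 − 3×$480.00 = $8,290.00
  $893.00 + 18.47% × ($8,290.00 − $6,800.00) = $893.00 + 18.47% × $1,490.00 = $1,168.20
Social Insurance: 6.9% × $9,730.00 = $671.37
Long-Term Care Levy: 2.8% × $9,730.00 = $272.44
Unemployment Insurance: 3.8% × $9,730.00 = $369.74
Total: $1,168.20 + $671.37 + $272.44 + $369.74 = $2,481.75

$2,481.75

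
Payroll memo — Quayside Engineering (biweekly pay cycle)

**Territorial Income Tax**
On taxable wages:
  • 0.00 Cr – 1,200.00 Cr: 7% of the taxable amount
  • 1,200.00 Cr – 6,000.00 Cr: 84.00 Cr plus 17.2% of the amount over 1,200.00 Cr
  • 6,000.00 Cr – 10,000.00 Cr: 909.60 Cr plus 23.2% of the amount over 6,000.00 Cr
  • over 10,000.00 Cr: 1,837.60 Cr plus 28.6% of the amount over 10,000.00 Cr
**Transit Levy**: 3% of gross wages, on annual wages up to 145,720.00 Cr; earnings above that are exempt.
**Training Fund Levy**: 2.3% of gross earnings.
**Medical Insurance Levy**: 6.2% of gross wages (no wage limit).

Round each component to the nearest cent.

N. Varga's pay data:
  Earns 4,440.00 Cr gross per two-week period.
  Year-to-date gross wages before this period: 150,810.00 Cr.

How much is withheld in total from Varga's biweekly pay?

Territorial Income Tax: taxable = 4,440.00 Cr
  84.00 Cr + 17.2% × (4,440.00 Cr − 1,200.00 Cr) = 84.00 Cr + 17.2% × 3,240.00 Cr = 641.28 Cr
Transit Levy: YTD 150,810.00 Cr ≥ cap 145,720.00 Cr → 0.00 Cr
Training Fund Levy: 2.3% × 4,440.00 Cr = 102.12 Cr
Medical Insurance Levy: 6.2% × 4,440.00 Cr = 275.28 Cr
Total: 641.28 Cr + 0.00 Cr + 102.12 Cr + 275.28 Cr = 1,018.68 Cr

1,018.68 Cr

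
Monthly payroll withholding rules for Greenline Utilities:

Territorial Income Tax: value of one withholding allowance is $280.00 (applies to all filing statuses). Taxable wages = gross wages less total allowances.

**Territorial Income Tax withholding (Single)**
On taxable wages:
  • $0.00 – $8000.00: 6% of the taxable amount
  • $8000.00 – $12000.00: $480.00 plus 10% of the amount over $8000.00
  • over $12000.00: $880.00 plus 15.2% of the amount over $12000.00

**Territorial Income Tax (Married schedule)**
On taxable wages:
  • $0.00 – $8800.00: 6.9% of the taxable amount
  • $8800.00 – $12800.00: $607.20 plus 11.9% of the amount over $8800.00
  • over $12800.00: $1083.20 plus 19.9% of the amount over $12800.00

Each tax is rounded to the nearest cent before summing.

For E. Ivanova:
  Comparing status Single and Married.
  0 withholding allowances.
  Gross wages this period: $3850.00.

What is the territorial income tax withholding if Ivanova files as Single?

Territorial Income Tax (Single): taxable = $3850.00
  6% × $3850.00 = $231.00

$231.00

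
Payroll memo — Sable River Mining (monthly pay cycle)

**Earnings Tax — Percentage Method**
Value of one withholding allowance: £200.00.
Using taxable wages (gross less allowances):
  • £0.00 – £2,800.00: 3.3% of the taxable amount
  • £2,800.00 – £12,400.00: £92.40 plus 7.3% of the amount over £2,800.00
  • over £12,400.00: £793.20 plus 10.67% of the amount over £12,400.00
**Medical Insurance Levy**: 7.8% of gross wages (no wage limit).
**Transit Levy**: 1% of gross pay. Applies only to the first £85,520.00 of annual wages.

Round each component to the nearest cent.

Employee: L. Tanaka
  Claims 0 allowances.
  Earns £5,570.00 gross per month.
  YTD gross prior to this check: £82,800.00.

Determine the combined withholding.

Earnings Tax: taxable = £5,570.00
  £92.40 + 7.3% × (£5,570.00 − £2,800.00) = £92.40 + 7.3% × £2,770.00 = £294.61
Medical Insurance Levy: 7.8% × £5,570.00 = £434.46
Transit Levy: cap £85,520.00 − YTD £82,800.00 = £2,720.00 subject; 1% × £2,720.00 = £27.20
Total: £294.61 + £434.46 + £27.20 = £756.27

£756.27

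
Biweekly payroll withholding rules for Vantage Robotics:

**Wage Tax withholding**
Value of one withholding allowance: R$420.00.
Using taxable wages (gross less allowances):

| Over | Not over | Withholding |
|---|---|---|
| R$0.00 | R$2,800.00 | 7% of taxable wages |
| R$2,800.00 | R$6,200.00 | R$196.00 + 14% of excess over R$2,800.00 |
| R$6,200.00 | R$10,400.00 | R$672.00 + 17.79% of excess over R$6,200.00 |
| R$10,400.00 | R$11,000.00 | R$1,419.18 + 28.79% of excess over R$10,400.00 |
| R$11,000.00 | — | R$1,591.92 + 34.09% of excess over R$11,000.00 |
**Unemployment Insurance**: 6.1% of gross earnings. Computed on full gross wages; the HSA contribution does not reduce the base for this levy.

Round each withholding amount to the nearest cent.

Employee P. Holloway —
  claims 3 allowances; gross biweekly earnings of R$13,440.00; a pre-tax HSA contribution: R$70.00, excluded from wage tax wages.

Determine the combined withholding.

R$2,790.16

Wage Tax: taxable = R$13,440.00 − R$70.00 − 3×R$420.00 = R$12,110.00
  R$1,591.92 + 34.09% × (R$12,110.00 − R$11,000.00) = R$1,591.92 + 34.09% × R$1,110.00 = R$1,970.32
Unemployment Insurance: 6.1% × R$13,440.00 = R$819.84
Total: R$1,970.32 + R$819.84 = R$2,790.16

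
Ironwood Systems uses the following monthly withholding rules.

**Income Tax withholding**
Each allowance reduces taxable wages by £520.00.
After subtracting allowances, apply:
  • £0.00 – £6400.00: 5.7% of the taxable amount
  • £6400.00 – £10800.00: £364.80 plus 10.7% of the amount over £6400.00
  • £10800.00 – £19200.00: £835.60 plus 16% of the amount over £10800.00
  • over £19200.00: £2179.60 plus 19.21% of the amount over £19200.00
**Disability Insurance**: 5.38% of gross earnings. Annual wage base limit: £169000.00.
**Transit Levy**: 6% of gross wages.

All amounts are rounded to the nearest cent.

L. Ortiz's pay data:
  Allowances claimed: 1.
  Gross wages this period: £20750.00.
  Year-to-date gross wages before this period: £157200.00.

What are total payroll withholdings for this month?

Income Tax: taxable = £20750.00 − 1×£520.00 = £20230.00
  £2179.60 + 19.21% × (£20230.00 − £19200.00) = £2179.60 + 19.21% × £1030.00 = £2377.46
Disability Insurance: cap £169000.00 − YTD £157200.00 = £11800.00 subject; 5.38% × £11800.00 = £634.84
Transit Levy: 6% × £20750.00 = £1245.00
Total: £2377.46 + £634.84 + £1245.00 = £4257.30

£4257.30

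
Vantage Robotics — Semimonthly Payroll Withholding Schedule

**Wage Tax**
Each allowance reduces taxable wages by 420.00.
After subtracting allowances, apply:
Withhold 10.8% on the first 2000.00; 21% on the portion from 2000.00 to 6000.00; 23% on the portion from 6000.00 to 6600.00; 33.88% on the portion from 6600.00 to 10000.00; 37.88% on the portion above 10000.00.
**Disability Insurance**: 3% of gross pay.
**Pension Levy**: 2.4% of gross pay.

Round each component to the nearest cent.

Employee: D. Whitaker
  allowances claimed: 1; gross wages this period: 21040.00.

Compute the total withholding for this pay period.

7504.94

Wage Tax: taxable = 21040.00 − 1×420.00 = 20620.00
  2345.92 + 37.88% × (20620.00 − 10000.00) = 2345.92 + 37.88% × 10620.00 = 6368.78
Disability Insurance: 3% × 21040.00 = 631.20
Pension Levy: 2.4% × 21040.00 = 504.96
Total: 6368.78 + 631.20 + 504.96 = 7504.94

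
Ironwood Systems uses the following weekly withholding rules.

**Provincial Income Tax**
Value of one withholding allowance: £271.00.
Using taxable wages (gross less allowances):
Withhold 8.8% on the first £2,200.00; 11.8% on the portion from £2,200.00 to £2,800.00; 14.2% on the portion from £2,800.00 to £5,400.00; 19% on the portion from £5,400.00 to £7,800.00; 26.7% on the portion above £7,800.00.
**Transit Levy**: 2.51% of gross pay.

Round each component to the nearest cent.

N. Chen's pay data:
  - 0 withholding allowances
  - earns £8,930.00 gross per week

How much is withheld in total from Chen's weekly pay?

Provincial Income Tax: taxable = £8,930.00
  £1,089.60 + 26.7% × (£8,930.00 − £7,800.00) = £1,089.60 + 26.7% × £1,130.00 = £1,391.31
Transit Levy: 2.51% × £8,930.00 = £224.14
Total: £1,391.31 + £224.14 = £1,615.45

£1,615.45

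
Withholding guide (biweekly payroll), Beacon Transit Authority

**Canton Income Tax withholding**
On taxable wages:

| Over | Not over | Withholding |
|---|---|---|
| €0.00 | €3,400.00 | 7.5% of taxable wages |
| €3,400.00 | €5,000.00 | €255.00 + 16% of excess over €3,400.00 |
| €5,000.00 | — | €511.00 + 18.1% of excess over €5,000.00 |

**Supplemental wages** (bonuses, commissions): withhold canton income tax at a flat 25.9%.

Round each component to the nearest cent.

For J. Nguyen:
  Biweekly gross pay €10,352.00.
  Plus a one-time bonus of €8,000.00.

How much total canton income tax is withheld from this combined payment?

Canton Income Tax: taxable = €10,352.00
  €511.00 + 18.1% × (€10,352.00 − €5,000.00) = €511.00 + 18.1% × €5,352.00 = €1,479.71
Supplemental (25.9% flat on bonus): 25.9% × €8,000.00 = €2,072.00
Total canton income tax: €1,479.71 + €2,072.00 = €3,551.71

€3,551.71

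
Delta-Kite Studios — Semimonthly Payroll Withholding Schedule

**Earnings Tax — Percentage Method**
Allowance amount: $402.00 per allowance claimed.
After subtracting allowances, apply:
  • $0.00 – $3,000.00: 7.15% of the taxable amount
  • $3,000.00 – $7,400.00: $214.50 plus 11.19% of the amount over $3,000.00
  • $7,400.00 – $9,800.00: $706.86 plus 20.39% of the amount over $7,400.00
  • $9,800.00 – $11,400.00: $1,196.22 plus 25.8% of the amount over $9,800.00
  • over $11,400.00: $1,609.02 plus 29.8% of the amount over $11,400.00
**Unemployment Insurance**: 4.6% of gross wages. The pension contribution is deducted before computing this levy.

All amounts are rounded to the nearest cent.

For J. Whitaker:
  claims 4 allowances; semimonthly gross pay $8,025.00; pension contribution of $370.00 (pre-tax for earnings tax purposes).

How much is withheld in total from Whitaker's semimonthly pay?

$907.59

Earnings Tax: taxable = $8,025.00 − $370.00 − 4×$402.00 = $6,047.00
  $214.50 + 11.19% × ($6,047.00 − $3,000.00) = $214.50 + 11.19% × $3,047.00 = $555.46
Unemployment Insurance: 4.6% × $7,655.00 = $352.13
Total: $555.46 + $352.13 = $907.59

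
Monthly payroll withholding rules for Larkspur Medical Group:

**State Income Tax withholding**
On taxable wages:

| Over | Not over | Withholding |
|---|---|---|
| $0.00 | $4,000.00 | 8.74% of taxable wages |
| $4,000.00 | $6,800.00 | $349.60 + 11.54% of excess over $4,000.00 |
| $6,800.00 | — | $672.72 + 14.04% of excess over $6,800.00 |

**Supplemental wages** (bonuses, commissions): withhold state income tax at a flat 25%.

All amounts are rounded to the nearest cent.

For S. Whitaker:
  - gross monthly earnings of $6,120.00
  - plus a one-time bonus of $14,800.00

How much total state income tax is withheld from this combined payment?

$4,294.25

State Income Tax: taxable = $6,120.00
  $349.60 + 11.54% × ($6,120.00 − $4,000.00) = $349.60 + 11.54% × $2,120.00 = $594.25
Supplemental (25% flat on bonus): 25% × $14,800.00 = $3,700.00
Total state income tax: $594.25 + $3,700.00 = $4,294.25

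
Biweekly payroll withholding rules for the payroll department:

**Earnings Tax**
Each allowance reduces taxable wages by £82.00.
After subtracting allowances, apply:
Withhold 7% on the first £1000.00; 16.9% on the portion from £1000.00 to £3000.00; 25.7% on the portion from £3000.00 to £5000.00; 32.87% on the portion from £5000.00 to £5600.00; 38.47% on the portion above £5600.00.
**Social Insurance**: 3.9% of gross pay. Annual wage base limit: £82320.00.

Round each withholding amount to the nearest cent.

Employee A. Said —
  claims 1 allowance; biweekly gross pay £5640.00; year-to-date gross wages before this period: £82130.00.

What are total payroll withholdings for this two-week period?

£1112.82

Earnings Tax: taxable = £5640.00 − 1×£82.00 = £5558.00
  £922.00 + 32.87% × (£5558.00 − £5000.00) = £922.00 + 32.87% × £558.00 = £1105.41
Social Insurance: cap £82320.00 − YTD £82130.00 = £190.00 subject; 3.9% × £190.00 = £7.41
Total: £1105.41 + £7.41 = £1112.82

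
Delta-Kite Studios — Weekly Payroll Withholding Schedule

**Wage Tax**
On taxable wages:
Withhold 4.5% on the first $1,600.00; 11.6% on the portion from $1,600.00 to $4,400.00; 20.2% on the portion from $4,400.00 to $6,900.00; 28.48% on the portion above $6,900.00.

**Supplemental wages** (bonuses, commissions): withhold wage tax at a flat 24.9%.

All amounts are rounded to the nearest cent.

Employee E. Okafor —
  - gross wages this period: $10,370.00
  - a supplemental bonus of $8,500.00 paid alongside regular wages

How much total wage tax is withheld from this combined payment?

Wage Tax: taxable = $10,370.00
  $901.80 + 28.48% × ($10,370.00 − $6,900.00) = $901.80 + 28.48% × $3,470.00 = $1,890.06
Supplemental (24.9% flat on bonus): 24.9% × $8,500.00 = $2,116.50
Total wage tax: $1,890.06 + $2,116.50 = $4,006.56

$4,006.56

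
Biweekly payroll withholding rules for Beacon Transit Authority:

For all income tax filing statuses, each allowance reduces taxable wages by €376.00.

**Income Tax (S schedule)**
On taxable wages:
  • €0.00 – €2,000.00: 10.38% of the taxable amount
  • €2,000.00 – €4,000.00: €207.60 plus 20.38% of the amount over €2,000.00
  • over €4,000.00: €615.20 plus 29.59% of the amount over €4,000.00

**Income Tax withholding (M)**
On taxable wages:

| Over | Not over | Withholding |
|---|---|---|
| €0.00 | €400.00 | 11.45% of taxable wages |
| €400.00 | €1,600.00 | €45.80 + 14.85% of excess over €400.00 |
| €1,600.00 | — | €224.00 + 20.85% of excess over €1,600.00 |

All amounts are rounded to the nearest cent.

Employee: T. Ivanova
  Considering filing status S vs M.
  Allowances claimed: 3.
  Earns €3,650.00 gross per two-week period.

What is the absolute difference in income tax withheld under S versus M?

Income Tax (S): taxable = €3,650.00 − 3×€376.00 = €2,522.00
  €207.60 + 20.38% × (€2,522.00 − €2,000.00) = €207.60 + 20.38% × €522.00 = €313.98
Income Tax (M): taxable = €3,650.00 − 3×€376.00 = €2,522.00
  €224.00 + 20.85% × (€2,522.00 − €1,600.00) = €224.00 + 20.85% × €922.00 = €416.24
Difference: |€313.98 − €416.24| = €102.26 (higher under M)

€102.26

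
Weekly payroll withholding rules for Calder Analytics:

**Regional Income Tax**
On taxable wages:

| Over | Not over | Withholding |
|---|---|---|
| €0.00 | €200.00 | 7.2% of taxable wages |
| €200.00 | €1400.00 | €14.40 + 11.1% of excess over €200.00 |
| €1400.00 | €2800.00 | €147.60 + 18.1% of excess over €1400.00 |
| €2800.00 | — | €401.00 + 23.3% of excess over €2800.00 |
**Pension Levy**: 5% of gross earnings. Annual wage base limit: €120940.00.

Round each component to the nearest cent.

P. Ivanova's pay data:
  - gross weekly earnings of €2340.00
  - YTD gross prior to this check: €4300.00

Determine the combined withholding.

€434.74

Regional Income Tax: taxable = €2340.00
  €147.60 + 18.1% × (€2340.00 − €1400.00) = €147.60 + 18.1% × €940.00 = €317.74
Pension Levy: 5% × €2340.00 = €117.00
Total: €317.74 + €117.00 = €434.74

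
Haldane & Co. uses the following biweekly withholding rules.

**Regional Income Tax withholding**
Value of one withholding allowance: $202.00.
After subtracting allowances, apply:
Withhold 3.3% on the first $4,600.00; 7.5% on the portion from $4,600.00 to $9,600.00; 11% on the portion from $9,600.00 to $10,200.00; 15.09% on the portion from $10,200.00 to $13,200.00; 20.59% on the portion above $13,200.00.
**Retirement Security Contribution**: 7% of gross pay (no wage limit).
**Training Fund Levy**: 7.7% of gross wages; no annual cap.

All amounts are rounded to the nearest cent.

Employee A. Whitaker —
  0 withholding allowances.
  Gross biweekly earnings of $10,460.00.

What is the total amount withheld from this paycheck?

Regional Income Tax: taxable = $10,460.00
  $592.80 + 15.09% × ($10,460.00 − $10,200.00) = $592.80 + 15.09% × $260.00 = $632.03
Retirement Security Contribution: 7% × $10,460.00 = $732.20
Training Fund Levy: 7.7% × $10,460.00 = $805.42
Total: $632.03 + $732.20 + $805.42 = $2,169.65

$2,169.65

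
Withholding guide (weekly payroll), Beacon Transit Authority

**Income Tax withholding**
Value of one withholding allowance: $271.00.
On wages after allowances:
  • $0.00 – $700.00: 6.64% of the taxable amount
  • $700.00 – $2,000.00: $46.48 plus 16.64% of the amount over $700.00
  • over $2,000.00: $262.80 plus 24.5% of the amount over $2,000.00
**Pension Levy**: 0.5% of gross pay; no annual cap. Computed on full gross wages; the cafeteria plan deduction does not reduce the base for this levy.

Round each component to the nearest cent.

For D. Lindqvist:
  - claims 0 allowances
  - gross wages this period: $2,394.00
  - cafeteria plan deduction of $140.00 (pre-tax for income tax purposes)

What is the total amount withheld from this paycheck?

$337.00

Income Tax: taxable = $2,394.00 − $140.00 = $2,254.00
  $262.80 + 24.5% × ($2,254.00 − $2,000.00) = $262.80 + 24.5% × $254.00 = $325.03
Pension Levy: 0.5% × $2,394.00 = $11.97
Total: $325.03 + $11.97 = $337.00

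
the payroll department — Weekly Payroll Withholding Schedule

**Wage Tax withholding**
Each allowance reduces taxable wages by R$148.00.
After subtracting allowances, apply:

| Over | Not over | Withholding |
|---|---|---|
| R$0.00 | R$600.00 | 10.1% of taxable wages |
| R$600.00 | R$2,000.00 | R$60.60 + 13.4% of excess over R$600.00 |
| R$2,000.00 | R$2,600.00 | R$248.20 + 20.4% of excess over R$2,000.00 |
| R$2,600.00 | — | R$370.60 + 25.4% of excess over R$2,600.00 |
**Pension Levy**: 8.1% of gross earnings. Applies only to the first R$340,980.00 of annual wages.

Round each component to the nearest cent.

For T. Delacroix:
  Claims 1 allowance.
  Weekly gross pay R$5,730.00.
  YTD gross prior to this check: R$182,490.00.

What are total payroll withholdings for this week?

Wage Tax: taxable = R$5,730.00 − 1×R$148.00 = R$5,582.00
  R$370.60 + 25.4% × (R$5,582.00 − R$2,600.00) = R$370.60 + 25.4% × R$2,982.00 = R$1,128.03
Pension Levy: 8.1% × R$5,730.00 = R$464.13
Total: R$1,128.03 + R$464.13 = R$1,592.16

R$1,592.16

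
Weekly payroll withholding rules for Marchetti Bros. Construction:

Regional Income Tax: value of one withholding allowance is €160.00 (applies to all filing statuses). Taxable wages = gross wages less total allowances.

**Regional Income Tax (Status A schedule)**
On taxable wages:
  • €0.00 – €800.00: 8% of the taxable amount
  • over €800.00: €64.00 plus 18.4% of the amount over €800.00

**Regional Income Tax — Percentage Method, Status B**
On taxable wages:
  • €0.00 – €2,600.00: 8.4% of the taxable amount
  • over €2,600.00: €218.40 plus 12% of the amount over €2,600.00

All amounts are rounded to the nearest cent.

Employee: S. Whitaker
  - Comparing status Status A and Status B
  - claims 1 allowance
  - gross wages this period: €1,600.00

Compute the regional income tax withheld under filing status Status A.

Regional Income Tax (Status A): taxable = €1,600.00 − 1×€160.00 = €1,440.00
  €64.00 + 18.4% × (€1,440.00 − €800.00) = €64.00 + 18.4% × €640.00 = €181.76

€181.76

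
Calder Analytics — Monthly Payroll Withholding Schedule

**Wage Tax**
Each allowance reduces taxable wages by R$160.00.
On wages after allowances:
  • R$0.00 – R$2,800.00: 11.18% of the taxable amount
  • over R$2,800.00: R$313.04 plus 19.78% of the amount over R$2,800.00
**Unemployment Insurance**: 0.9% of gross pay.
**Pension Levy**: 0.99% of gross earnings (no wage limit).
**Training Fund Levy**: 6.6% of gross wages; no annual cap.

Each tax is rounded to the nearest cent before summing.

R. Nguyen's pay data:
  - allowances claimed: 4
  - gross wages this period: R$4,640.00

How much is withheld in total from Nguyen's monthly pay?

R$944.34

Wage Tax: taxable = R$4,640.00 − 4×R$160.00 = R$4,000.00
  R$313.04 + 19.78% × (R$4,000.00 − R$2,800.00) = R$313.04 + 19.78% × R$1,200.00 = R$550.40
Unemployment Insurance: 0.9% × R$4,640.00 = R$41.76
Pension Levy: 0.99% × R$4,640.00 = R$45.94
Training Fund Levy: 6.6% × R$4,640.00 = R$306.24
Total: R$550.40 + R$41.76 + R$45.94 + R$306.24 = R$944.34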